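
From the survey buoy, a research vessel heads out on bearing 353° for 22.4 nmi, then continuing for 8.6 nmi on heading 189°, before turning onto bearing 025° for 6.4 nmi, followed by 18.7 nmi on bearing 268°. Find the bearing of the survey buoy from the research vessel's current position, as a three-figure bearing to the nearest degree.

133°

Leg 1 (353°, 22.4 nmi): east 22.4 sin 353° = -2.73, north 22.4 cos 353° = 22.23
Leg 2 (189°, 8.6 nmi): east 8.6 sin 189° = -1.35, north 8.6 cos 189° = -8.49
Leg 3 (025°, 6.4 nmi): east 6.4 sin 25° = 2.70, north 6.4 cos 25° = 5.80
Leg 4 (268°, 18.7 nmi): east 18.7 sin 268° = -18.69, north 18.7 cos 268° = -0.65
Net displacement: -20.06 east, 18.89 north. Direction back to start is (20.06, -18.89): bearing = atan2(20.06, -18.89) mod 360° = 133.28° ≈ 133°.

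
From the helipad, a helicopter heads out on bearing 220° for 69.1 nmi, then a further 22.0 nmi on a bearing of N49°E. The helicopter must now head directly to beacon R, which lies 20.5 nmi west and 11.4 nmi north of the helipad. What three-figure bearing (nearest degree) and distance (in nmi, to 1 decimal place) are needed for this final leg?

Leg 1 (220°, 69.1 nmi): east 69.1 sin 220° = -44.42, north 69.1 cos 220° = -52.93
Leg 2 (N49°E, 22.0 nmi): east 22.0 sin 49° = 16.60, north 22.0 cos 49° = 14.43
Current position: (-27.81, -38.50). Target: (-20.5, 11.4). Remaining: Δeast = 7.31, Δnorth = 49.90.
Bearing = atan2(7.31, 49.90) mod 360° = 8.34°; distance = √((7.31)² + (49.90)²) = 50.433 nmi.

008°, 50.4 nmi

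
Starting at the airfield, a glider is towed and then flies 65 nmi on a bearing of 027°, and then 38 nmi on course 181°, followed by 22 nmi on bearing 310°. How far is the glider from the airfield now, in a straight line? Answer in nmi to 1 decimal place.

36.1 nmi

Leg 1 (027°, 65 nmi): east 65 sin 27° = 29.51, north 65 cos 27° = 57.92
Leg 2 (181°, 38 nmi): east 38 sin 181° = -0.66, north 38 cos 181° = -37.99
Leg 3 (310°, 22 nmi): east 22 sin 310° = -16.85, north 22 cos 310° = 14.14
Net: 11.99 east, 34.06 north. Distance = √((11.99)² + (34.06)²) = 36.112 nmi.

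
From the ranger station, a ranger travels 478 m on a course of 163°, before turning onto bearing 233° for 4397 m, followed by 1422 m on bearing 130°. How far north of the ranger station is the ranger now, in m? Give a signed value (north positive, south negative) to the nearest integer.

Leg 1 (163°, 478 m): east 478 sin 163° = 139.75, north 478 cos 163° = -457.11
Leg 2 (233°, 4397 m): east 4397 sin 233° = -3511.60, north 4397 cos 233° = -2646.18
Leg 3 (130°, 1422 m): east 1422 sin 130° = 1089.32, north 1422 cos 130° = -914.04
Net north component: -4017.34 m.

-4017 m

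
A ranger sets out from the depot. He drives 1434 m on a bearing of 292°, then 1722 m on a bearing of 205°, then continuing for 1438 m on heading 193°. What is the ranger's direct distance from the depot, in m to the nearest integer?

Leg 1 (292°, 1434 m): east 1434 sin 292° = -1329.58, north 1434 cos 292° = 537.19
Leg 2 (205°, 1722 m): east 1722 sin 205° = -727.75, north 1722 cos 205° = -1560.66
Leg 3 (193°, 1438 m): east 1438 sin 193° = -323.48, north 1438 cos 193° = -1401.14
Net: -2380.81 east, -2424.62 north. Distance = √((-2380.81)² + (-2424.62)²) = 3398.094 m.

3398 m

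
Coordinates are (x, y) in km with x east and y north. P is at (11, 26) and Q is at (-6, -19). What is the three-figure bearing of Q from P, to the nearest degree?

201°

Δeast = -6 − 11 = -17.00; Δnorth = -19 − 26 = -45.00.
Bearing = atan2(Δeast, Δnorth) mod 360° = 200.70° ≈ 201°.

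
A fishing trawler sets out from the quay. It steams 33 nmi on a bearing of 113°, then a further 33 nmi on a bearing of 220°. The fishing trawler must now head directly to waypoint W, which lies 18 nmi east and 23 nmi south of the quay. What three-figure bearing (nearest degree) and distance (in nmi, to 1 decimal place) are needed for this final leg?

030°, 17.6 nmi

Leg 1 (113°, 33 nmi): east 33 sin 113° = 30.38, north 33 cos 113° = -12.89
Leg 2 (220°, 33 nmi): east 33 sin 220° = -21.21, north 33 cos 220° = -25.28
Current position: (9.16, -38.17). Target: (18, -23). Remaining: Δeast = 8.84, Δnorth = 15.17.
Bearing = atan2(8.84, 15.17) mod 360° = 30.21°; distance = √((8.84)² + (15.17)²) = 17.559 nmi.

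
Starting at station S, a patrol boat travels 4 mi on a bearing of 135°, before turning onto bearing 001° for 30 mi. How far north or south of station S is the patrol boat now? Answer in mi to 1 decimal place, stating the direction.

27.2 mi north

Leg 1 (135°, 4 mi): east 4 sin 135° = 2.83, north 4 cos 135° = -2.83
Leg 2 (001°, 30 mi): east 30 sin 1° = 0.52, north 30 cos 1° = 30.00
Net north component: 27.17 mi.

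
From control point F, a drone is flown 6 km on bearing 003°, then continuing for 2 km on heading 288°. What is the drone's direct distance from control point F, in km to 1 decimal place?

6.8 km

Leg 1 (003°, 6 km): east 6 sin 3° = 0.31, north 6 cos 3° = 5.99
Leg 2 (288°, 2 km): east 2 sin 288° = -1.90, north 2 cos 288° = 0.62
Net: -1.59 east, 6.61 north. Distance = √((-1.59)² + (6.61)²) = 6.798 km.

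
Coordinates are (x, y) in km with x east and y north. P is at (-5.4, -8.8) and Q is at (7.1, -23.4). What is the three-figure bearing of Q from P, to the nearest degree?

Δeast = 7.1 − -5.4 = 12.50; Δnorth = -23.4 − -8.8 = -14.60.
Bearing = atan2(Δeast, Δnorth) mod 360° = 139.43° ≈ 139°.

139°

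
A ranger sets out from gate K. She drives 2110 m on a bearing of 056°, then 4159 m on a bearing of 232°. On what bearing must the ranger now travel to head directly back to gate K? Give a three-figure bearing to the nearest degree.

048°

Leg 1 (056°, 2110 m): east 2110 sin 56° = 1749.27, north 2110 cos 56° = 1179.90
Leg 2 (232°, 4159 m): east 4159 sin 232° = -3277.34, north 4159 cos 232° = -2560.54
Net displacement: -1528.07 east, -1380.64 north. Direction back to start is (1528.07, 1380.64): bearing = atan2(1528.07, 1380.64) mod 360° = 47.90° ≈ 048°.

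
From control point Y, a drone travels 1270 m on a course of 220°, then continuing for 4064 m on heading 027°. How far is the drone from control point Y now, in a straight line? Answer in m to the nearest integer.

Leg 1 (220°, 1270 m): east 1270 sin 220° = -816.34, north 1270 cos 220° = -972.88
Leg 2 (027°, 4064 m): east 4064 sin 27° = 1845.02, north 4064 cos 27° = 3621.05
Net: 1028.68 east, 2648.17 north. Distance = √((1028.68)² + (2648.17)²) = 2840.951 m.

2841 m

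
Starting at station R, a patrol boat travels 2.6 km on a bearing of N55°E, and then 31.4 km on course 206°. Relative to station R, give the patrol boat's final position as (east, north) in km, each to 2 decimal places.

(-11.64, -26.73)

Leg 1 (N55°E, 2.6 km): east 2.6 sin 55° = 2.13, north 2.6 cos 55° = 1.49
Leg 2 (206°, 31.4 km): east 31.4 sin 206° = -13.76, north 31.4 cos 206° = -28.22
Summing: -11.64 km east, -26.73 km north → (-11.64, -26.73).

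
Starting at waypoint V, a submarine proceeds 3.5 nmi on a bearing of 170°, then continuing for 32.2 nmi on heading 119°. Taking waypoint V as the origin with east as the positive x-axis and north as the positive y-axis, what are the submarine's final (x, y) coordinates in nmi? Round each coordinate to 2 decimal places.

Leg 1 (170°, 3.5 nmi): east 3.5 sin 170° = 0.61, north 3.5 cos 170° = -3.45
Leg 2 (119°, 32.2 nmi): east 32.2 sin 119° = 28.16, north 32.2 cos 119° = -15.61
Summing: 28.77 nmi east, -19.06 nmi north → (28.77, -19.06).

(28.77, -19.06)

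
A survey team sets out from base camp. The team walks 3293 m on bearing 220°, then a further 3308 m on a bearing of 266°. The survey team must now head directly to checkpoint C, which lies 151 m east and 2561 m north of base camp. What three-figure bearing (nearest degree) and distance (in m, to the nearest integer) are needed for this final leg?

Leg 1 (220°, 3293 m): east 3293 sin 220° = -2116.70, north 3293 cos 220° = -2522.58
Leg 2 (266°, 3308 m): east 3308 sin 266° = -3299.94, north 3308 cos 266° = -230.75
Current position: (-5416.64, -2753.34). Target: (151, 2561). Remaining: Δeast = 5567.64, Δnorth = 5314.34.
Bearing = atan2(5567.64, 5314.34) mod 360° = 46.33°; distance = √((5567.64)² + (5314.34)²) = 7696.806 m.

046°, 7697 m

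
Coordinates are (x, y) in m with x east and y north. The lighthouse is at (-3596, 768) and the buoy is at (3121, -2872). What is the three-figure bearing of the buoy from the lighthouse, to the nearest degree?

118°

Δeast = 3121 − -3596 = 6717.00; Δnorth = -2872 − 768 = -3640.00.
Bearing = atan2(Δeast, Δnorth) mod 360° = 118.45° ≈ 118°.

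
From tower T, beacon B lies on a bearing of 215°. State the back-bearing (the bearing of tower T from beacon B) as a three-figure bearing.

Back-bearing = 215° − 180° = 035°.

035°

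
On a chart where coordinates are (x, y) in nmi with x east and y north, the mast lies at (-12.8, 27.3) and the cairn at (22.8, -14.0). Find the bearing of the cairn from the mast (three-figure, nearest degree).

139°

Δeast = 22.8 − -12.8 = 35.60; Δnorth = -14.0 − 27.3 = -41.30.
Bearing = atan2(Δeast, Δnorth) mod 360° = 139.24° ≈ 139°.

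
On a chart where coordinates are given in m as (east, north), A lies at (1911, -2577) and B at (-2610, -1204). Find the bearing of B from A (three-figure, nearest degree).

287°

Δeast = -2610 − 1911 = -4521.00; Δnorth = -1204 − -2577 = 1373.00.
Bearing = atan2(Δeast, Δnorth) mod 360° = 286.89° ≈ 287°.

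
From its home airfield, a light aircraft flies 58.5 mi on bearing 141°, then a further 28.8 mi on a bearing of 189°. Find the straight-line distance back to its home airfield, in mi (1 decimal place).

80.7 mi

Leg 1 (141°, 58.5 mi): east 58.5 sin 141° = 36.82, north 58.5 cos 141° = -45.46
Leg 2 (189°, 28.8 mi): east 28.8 sin 189° = -4.51, north 28.8 cos 189° = -28.45
Net: 32.31 east, -73.91 north. Distance = √((32.31)² + (-73.91)²) = 80.662 mi.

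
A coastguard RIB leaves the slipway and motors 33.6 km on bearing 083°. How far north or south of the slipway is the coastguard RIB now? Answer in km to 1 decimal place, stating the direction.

4.1 km north

Leg 1 (083°, 33.6 km): east 33.6 sin 83° = 33.35, north 33.6 cos 83° = 4.09
Net north component: 4.09 km.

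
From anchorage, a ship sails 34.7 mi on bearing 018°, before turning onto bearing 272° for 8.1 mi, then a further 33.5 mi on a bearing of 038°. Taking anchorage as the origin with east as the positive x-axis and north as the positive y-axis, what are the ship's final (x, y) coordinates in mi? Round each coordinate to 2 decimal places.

Leg 1 (018°, 34.7 mi): east 34.7 sin 18° = 10.72, north 34.7 cos 18° = 33.00
Leg 2 (272°, 8.1 mi): east 8.1 sin 272° = -8.10, north 8.1 cos 272° = 0.28
Leg 3 (038°, 33.5 mi): east 33.5 sin 38° = 20.62, north 33.5 cos 38° = 26.40
Summing: 23.25 mi east, 59.68 mi north → (23.25, 59.68).

(23.25, 59.68)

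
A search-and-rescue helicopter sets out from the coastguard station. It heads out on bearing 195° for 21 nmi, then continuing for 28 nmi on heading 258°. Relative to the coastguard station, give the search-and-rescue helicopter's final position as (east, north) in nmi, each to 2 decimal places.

Leg 1 (195°, 21 nmi): east 21 sin 195° = -5.44, north 21 cos 195° = -20.28
Leg 2 (258°, 28 nmi): east 28 sin 258° = -27.39, north 28 cos 258° = -5.82
Summing: -32.82 nmi east, -26.11 nmi north → (-32.82, -26.11).

(-32.82, -26.11)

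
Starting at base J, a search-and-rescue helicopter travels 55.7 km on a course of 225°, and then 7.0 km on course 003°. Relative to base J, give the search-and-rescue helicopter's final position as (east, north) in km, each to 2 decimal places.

Leg 1 (225°, 55.7 km): east 55.7 sin 225° = -39.39, north 55.7 cos 225° = -39.39
Leg 2 (003°, 7.0 km): east 7.0 sin 3° = 0.37, north 7.0 cos 3° = 6.99
Summing: -39.02 km east, -32.40 km north → (-39.02, -32.40).

(-39.02, -32.40)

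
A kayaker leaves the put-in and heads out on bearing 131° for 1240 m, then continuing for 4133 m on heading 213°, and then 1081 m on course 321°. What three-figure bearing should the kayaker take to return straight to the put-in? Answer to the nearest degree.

030°

Leg 1 (131°, 1240 m): east 1240 sin 131° = 935.84, north 1240 cos 131° = -813.51
Leg 2 (213°, 4133 m): east 4133 sin 213° = -2250.99, north 4133 cos 213° = -3466.23
Leg 3 (321°, 1081 m): east 1081 sin 321° = -680.30, north 1081 cos 321° = 840.09
Net displacement: -1995.45 east, -3439.64 north. Direction back to start is (1995.45, 3439.64): bearing = atan2(1995.45, 3439.64) mod 360° = 30.12° ≈ 030°.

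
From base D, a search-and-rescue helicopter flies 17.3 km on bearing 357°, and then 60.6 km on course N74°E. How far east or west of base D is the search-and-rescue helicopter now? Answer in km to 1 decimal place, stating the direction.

57.3 km east

Leg 1 (357°, 17.3 km): east 17.3 sin 357° = -0.91, north 17.3 cos 357° = 17.28
Leg 2 (N74°E, 60.6 km): east 60.6 sin 74° = 58.25, north 60.6 cos 74° = 16.70
Net east component: 57.35 km.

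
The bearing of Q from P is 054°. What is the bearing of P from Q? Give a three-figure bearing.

234°

Back-bearing = 054° + 180° = 234°.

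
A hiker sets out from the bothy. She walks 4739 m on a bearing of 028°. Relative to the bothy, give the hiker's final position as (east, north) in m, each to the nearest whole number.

(2225, 4184)

Leg 1 (028°, 4739 m): east 4739 sin 28° = 2224.83, north 4739 cos 28° = 4184.29
Summing: 2224.83 m east, 4184.29 m north → (2225, 4184).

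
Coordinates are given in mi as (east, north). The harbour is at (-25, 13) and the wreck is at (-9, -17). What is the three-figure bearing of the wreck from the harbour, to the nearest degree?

152°

Δeast = -9 − -25 = 16.00; Δnorth = -17 − 13 = -30.00.
Bearing = atan2(Δeast, Δnorth) mod 360° = 151.93° ≈ 152°.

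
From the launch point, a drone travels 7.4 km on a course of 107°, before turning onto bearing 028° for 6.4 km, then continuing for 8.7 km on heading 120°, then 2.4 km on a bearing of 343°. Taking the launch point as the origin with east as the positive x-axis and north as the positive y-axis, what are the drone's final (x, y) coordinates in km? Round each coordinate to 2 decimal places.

Leg 1 (107°, 7.4 km): east 7.4 sin 107° = 7.08, north 7.4 cos 107° = -2.16
Leg 2 (028°, 6.4 km): east 6.4 sin 28° = 3.00, north 6.4 cos 28° = 5.65
Leg 3 (120°, 8.7 km): east 8.7 sin 120° = 7.53, north 8.7 cos 120° = -4.35
Leg 4 (343°, 2.4 km): east 2.4 sin 343° = -0.70, north 2.4 cos 343° = 2.30
Summing: 16.91 km east, 1.43 km north → (16.91, 1.43).

(16.91, 1.43)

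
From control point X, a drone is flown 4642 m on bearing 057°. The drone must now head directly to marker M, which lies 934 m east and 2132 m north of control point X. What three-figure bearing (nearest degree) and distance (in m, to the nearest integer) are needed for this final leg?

262°, 2986 m

Leg 1 (057°, 4642 m): east 4642 sin 57° = 3893.11, north 4642 cos 57° = 2528.21
Current position: (3893.11, 2528.21). Target: (934, 2132). Remaining: Δeast = -2959.11, Δnorth = -396.21.
Bearing = atan2(-2959.11, -396.21) mod 360° = 262.37°; distance = √((-2959.11)² + (-396.21)²) = 2985.517 m.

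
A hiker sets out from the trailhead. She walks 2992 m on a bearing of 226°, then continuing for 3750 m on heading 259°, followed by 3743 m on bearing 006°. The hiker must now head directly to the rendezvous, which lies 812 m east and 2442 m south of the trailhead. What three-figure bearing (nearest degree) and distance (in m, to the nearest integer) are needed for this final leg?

118°, 7105 m

Leg 1 (226°, 2992 m): east 2992 sin 226° = -2152.26, north 2992 cos 226° = -2078.42
Leg 2 (259°, 3750 m): east 3750 sin 259° = -3681.10, north 3750 cos 259° = -715.53
Leg 3 (006°, 3743 m): east 3743 sin 6° = 391.25, north 3743 cos 6° = 3722.50
Current position: (-5442.12, 928.54). Target: (812, -2442). Remaining: Δeast = 6254.12, Δnorth = -3370.54.
Bearing = atan2(6254.12, -3370.54) mod 360° = 118.32°; distance = √((6254.12)² + (-3370.54)²) = 7104.544 m.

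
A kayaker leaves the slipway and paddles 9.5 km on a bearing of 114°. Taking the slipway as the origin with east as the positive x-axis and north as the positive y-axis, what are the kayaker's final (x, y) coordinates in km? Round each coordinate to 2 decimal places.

Leg 1 (114°, 9.5 km): east 9.5 sin 114° = 8.68, north 9.5 cos 114° = -3.86
Summing: 8.68 km east, -3.86 km north → (8.68, -3.86).

(8.68, -3.86)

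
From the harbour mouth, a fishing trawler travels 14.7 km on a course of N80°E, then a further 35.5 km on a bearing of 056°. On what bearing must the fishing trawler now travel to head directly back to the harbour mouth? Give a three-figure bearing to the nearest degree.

243°

Leg 1 (N80°E, 14.7 km): east 14.7 sin 80° = 14.48, north 14.7 cos 80° = 2.55
Leg 2 (056°, 35.5 km): east 35.5 sin 56° = 29.43, north 35.5 cos 56° = 19.85
Net displacement: 43.91 east, 22.40 north. Direction back to start is (-43.91, -22.40): bearing = atan2(-43.91, -22.40) mod 360° = 242.97° ≈ 243°.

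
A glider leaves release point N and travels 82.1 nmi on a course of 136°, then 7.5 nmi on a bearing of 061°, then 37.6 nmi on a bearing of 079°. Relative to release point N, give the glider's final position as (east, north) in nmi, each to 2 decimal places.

Leg 1 (136°, 82.1 nmi): east 82.1 sin 136° = 57.03, north 82.1 cos 136° = -59.06
Leg 2 (061°, 7.5 nmi): east 7.5 sin 61° = 6.56, north 7.5 cos 61° = 3.64
Leg 3 (079°, 37.6 nmi): east 37.6 sin 79° = 36.91, north 37.6 cos 79° = 7.17
Summing: 100.50 nmi east, -48.25 nmi north → (100.50, -48.25).

(100.50, -48.25)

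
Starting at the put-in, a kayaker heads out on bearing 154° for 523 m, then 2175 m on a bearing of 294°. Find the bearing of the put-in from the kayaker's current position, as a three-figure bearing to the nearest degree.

Leg 1 (154°, 523 m): east 523 sin 154° = 229.27, north 523 cos 154° = -470.07
Leg 2 (294°, 2175 m): east 2175 sin 294° = -1986.96, north 2175 cos 294° = 884.65
Net displacement: -1757.69 east, 414.58 north. Direction back to start is (1757.69, -414.58): bearing = atan2(1757.69, -414.58) mod 360° = 103.27° ≈ 103°.

103°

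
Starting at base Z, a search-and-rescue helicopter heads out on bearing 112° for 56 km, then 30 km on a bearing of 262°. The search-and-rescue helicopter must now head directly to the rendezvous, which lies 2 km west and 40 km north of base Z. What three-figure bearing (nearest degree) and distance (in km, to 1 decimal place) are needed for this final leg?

340°, 69.5 km

Leg 1 (112°, 56 km): east 56 sin 112° = 51.92, north 56 cos 112° = -20.98
Leg 2 (262°, 30 km): east 30 sin 262° = -29.71, north 30 cos 262° = -4.18
Current position: (22.21, -25.15). Target: (-2, 40). Remaining: Δeast = -24.21, Δnorth = 65.15.
Bearing = atan2(-24.21, 65.15) mod 360° = 339.61°; distance = √((-24.21)² + (65.15)²) = 69.507 km.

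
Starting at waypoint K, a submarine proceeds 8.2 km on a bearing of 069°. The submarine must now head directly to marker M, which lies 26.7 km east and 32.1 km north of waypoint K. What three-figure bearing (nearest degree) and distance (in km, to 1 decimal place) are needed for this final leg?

033°, 34.8 km

Leg 1 (069°, 8.2 km): east 8.2 sin 69° = 7.66, north 8.2 cos 69° = 2.94
Current position: (7.66, 2.94). Target: (26.7, 32.1). Remaining: Δeast = 19.04, Δnorth = 29.16.
Bearing = atan2(19.04, 29.16) mod 360° = 33.15°; distance = √((19.04)² + (29.16)²) = 34.829 km.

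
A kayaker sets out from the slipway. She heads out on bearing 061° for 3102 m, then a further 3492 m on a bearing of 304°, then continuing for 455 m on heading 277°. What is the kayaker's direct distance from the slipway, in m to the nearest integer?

3569 m

Leg 1 (061°, 3102 m): east 3102 sin 61° = 2713.07, north 3102 cos 61° = 1503.88
Leg 2 (304°, 3492 m): east 3492 sin 304° = -2895.00, north 3492 cos 304° = 1952.70
Leg 3 (277°, 455 m): east 455 sin 277° = -451.61, north 455 cos 277° = 55.45
Net: -633.54 east, 3512.03 north. Distance = √((-633.54)² + (3512.03)²) = 3568.716 m.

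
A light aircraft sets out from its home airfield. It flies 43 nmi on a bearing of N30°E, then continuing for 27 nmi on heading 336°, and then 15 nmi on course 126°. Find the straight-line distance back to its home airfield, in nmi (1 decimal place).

Leg 1 (N30°E, 43 nmi): east 43 sin 30° = 21.50, north 43 cos 30° = 37.24
Leg 2 (336°, 27 nmi): east 27 sin 336° = -10.98, north 27 cos 336° = 24.67
Leg 3 (126°, 15 nmi): east 15 sin 126° = 12.14, north 15 cos 126° = -8.82
Net: 22.65 east, 53.09 north. Distance = √((22.65)² + (53.09)²) = 57.719 nmi.

57.7 nmi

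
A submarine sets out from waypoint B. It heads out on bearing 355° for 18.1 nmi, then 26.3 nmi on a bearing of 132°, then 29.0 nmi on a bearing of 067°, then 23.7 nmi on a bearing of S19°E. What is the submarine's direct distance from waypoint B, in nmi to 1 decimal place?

53.4 nmi

Leg 1 (355°, 18.1 nmi): east 18.1 sin 355° = -1.58, north 18.1 cos 355° = 18.03
Leg 2 (132°, 26.3 nmi): east 26.3 sin 132° = 19.54, north 26.3 cos 132° = -17.60
Leg 3 (067°, 29.0 nmi): east 29.0 sin 67° = 26.69, north 29.0 cos 67° = 11.33
Leg 4 (S19°E, 23.7 nmi): east 23.7 sin 161° = 7.72, north 23.7 cos 161° = -22.41
Net: 52.38 east, -10.64 north. Distance = √((52.38)² + (-10.64)²) = 53.448 nmi.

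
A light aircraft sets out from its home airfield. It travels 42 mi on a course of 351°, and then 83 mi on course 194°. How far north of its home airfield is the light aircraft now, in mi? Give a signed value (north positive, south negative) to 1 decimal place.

-39.1 mi

Leg 1 (351°, 42 mi): east 42 sin 351° = -6.57, north 42 cos 351° = 41.48
Leg 2 (194°, 83 mi): east 83 sin 194° = -20.08, north 83 cos 194° = -80.53
Net north component: -39.05 mi.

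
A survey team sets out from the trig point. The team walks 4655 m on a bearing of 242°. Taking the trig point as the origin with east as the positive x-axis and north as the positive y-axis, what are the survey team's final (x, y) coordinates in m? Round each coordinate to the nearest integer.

(-4110, -2185)

Leg 1 (242°, 4655 m): east 4655 sin 242° = -4110.12, north 4655 cos 242° = -2185.39
Summing: -4110.12 m east, -2185.39 m north → (-4110, -2185).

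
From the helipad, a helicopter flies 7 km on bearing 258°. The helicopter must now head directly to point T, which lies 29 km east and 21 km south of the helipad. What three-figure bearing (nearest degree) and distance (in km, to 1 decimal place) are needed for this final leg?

Leg 1 (258°, 7 km): east 7 sin 258° = -6.85, north 7 cos 258° = -1.46
Current position: (-6.85, -1.46). Target: (29, -21). Remaining: Δeast = 35.85, Δnorth = -19.54.
Bearing = atan2(35.85, -19.54) mod 360° = 118.60°; distance = √((35.85)² + (-19.54)²) = 40.829 km.

119°, 40.8 km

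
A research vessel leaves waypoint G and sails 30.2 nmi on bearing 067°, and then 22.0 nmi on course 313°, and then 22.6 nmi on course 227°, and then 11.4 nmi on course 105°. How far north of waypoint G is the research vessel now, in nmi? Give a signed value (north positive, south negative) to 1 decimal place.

Leg 1 (067°, 30.2 nmi): east 30.2 sin 67° = 27.80, north 30.2 cos 67° = 11.80
Leg 2 (313°, 22.0 nmi): east 22.0 sin 313° = -16.09, north 22.0 cos 313° = 15.00
Leg 3 (227°, 22.6 nmi): east 22.6 sin 227° = -16.53, north 22.6 cos 227° = -15.41
Leg 4 (105°, 11.4 nmi): east 11.4 sin 105° = 11.01, north 11.4 cos 105° = -2.95
Net north component: 8.44 nmi.

8.4 nmi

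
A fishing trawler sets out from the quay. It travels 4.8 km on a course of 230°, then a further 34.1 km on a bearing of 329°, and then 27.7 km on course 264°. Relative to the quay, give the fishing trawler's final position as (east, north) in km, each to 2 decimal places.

(-48.79, 23.25)

Leg 1 (230°, 4.8 km): east 4.8 sin 230° = -3.68, north 4.8 cos 230° = -3.09
Leg 2 (329°, 34.1 km): east 34.1 sin 329° = -17.56, north 34.1 cos 329° = 29.23
Leg 3 (264°, 27.7 km): east 27.7 sin 264° = -27.55, north 27.7 cos 264° = -2.90
Summing: -48.79 km east, 23.25 km north → (-48.79, 23.25).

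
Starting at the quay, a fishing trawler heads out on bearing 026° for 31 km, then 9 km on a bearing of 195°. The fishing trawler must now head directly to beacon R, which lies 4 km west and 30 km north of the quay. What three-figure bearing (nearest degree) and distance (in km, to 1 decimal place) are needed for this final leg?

305°, 18.7 km

Leg 1 (026°, 31 km): east 31 sin 26° = 13.59, north 31 cos 26° = 27.86
Leg 2 (195°, 9 km): east 9 sin 195° = -2.33, north 9 cos 195° = -8.69
Current position: (11.26, 19.17). Target: (-4, 30). Remaining: Δeast = -15.26, Δnorth = 10.83.
Bearing = atan2(-15.26, 10.83) mod 360° = 305.36°; distance = √((-15.26)² + (10.83)²) = 18.713 km.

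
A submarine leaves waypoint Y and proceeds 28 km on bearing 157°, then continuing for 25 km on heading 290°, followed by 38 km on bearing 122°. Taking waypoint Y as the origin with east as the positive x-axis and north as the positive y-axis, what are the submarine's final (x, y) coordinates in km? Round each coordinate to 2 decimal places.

Leg 1 (157°, 28 km): east 28 sin 157° = 10.94, north 28 cos 157° = -25.77
Leg 2 (290°, 25 km): east 25 sin 290° = -23.49, north 25 cos 290° = 8.55
Leg 3 (122°, 38 km): east 38 sin 122° = 32.23, north 38 cos 122° = -20.14
Summing: 19.67 km east, -37.36 km north → (19.67, -37.36).

(19.67, -37.36)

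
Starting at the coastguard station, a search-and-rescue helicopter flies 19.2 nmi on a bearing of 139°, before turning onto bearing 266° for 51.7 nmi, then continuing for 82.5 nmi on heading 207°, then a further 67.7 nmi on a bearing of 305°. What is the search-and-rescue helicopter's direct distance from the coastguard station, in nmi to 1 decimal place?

Leg 1 (139°, 19.2 nmi): east 19.2 sin 139° = 12.60, north 19.2 cos 139° = -14.49
Leg 2 (266°, 51.7 nmi): east 51.7 sin 266° = -51.57, north 51.7 cos 266° = -3.61
Leg 3 (207°, 82.5 nmi): east 82.5 sin 207° = -37.45, north 82.5 cos 207° = -73.51
Leg 4 (305°, 67.7 nmi): east 67.7 sin 305° = -55.46, north 67.7 cos 305° = 38.83
Net: -131.89 east, -52.77 north. Distance = √((-131.89)² + (-52.77)²) = 142.055 nmi.

142.1 nmi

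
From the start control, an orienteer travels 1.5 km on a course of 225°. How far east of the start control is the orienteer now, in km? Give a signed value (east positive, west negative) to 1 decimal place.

-1.1 km

Leg 1 (225°, 1.5 km): east 1.5 sin 225° = -1.06, north 1.5 cos 225° = -1.06
Net east component: -1.06 km.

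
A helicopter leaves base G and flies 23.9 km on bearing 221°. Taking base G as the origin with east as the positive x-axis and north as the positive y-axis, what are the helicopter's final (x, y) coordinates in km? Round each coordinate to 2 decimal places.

Leg 1 (221°, 23.9 km): east 23.9 sin 221° = -15.68, north 23.9 cos 221° = -18.04
Summing: -15.68 km east, -18.04 km north → (-15.68, -18.04).

(-15.68, -18.04)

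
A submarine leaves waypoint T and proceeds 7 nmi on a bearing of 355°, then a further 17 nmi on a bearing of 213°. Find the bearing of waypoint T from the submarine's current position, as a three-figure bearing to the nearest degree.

Leg 1 (355°, 7 nmi): east 7 sin 355° = -0.61, north 7 cos 355° = 6.97
Leg 2 (213°, 17 nmi): east 17 sin 213° = -9.26, north 17 cos 213° = -14.26
Net displacement: -9.87 east, -7.28 north. Direction back to start is (9.87, 7.28): bearing = atan2(9.87, 7.28) mod 360° = 53.57° ≈ 054°.

054°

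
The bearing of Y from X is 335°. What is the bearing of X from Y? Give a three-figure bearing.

Back-bearing = 335° − 180° = 155°.

155°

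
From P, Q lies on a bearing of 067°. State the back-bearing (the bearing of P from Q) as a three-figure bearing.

Back-bearing = 067° + 180° = 247°.

247°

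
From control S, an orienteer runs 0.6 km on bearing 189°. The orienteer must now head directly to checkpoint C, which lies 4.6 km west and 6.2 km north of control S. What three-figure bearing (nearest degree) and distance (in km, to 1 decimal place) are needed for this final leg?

Leg 1 (189°, 0.6 km): east 0.6 sin 189° = -0.09, north 0.6 cos 189° = -0.59
Current position: (-0.09, -0.59). Target: (-4.6, 6.2). Remaining: Δeast = -4.51, Δnorth = 6.79.
Bearing = atan2(-4.51, 6.79) mod 360° = 326.44°; distance = √((-4.51)² + (6.79)²) = 8.151 km.

326°, 8.2 km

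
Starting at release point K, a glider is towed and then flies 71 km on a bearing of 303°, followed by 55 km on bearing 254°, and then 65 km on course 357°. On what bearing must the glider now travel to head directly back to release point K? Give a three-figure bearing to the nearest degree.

127°

Leg 1 (303°, 71 km): east 71 sin 303° = -59.55, north 71 cos 303° = 38.67
Leg 2 (254°, 55 km): east 55 sin 254° = -52.87, north 55 cos 254° = -15.16
Leg 3 (357°, 65 km): east 65 sin 357° = -3.40, north 65 cos 357° = 64.91
Net displacement: -115.82 east, 88.42 north. Direction back to start is (115.82, -88.42): bearing = atan2(115.82, -88.42) mod 360° = 127.36° ≈ 127°.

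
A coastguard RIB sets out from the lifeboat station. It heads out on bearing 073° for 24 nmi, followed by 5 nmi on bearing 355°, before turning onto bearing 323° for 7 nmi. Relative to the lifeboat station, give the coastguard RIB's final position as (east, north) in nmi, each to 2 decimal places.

(18.30, 17.59)

Leg 1 (073°, 24 nmi): east 24 sin 73° = 22.95, north 24 cos 73° = 7.02
Leg 2 (355°, 5 nmi): east 5 sin 355° = -0.44, north 5 cos 355° = 4.98
Leg 3 (323°, 7 nmi): east 7 sin 323° = -4.21, north 7 cos 323° = 5.59
Summing: 18.30 nmi east, 17.59 nmi north → (18.30, 17.59).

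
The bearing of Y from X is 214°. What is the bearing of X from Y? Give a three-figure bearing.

034°

Back-bearing = 214° − 180° = 034°.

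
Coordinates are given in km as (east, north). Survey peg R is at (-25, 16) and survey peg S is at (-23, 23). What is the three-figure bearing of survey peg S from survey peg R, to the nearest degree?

Δeast = -23 − -25 = 2.00; Δnorth = 23 − 16 = 7.00.
Bearing = atan2(Δeast, Δnorth) mod 360° = 15.95° ≈ 016°.

016°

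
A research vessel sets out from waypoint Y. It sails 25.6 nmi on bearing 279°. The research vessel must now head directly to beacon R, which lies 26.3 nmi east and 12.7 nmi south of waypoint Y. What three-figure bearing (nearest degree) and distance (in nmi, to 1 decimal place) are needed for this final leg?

108°, 54.2 nmi

Leg 1 (279°, 25.6 nmi): east 25.6 sin 279° = -25.28, north 25.6 cos 279° = 4.00
Current position: (-25.28, 4.00). Target: (26.3, -12.7). Remaining: Δeast = 51.58, Δnorth = -16.70.
Bearing = atan2(51.58, -16.70) mod 360° = 107.94°; distance = √((51.58)² + (-16.70)²) = 54.222 nmi.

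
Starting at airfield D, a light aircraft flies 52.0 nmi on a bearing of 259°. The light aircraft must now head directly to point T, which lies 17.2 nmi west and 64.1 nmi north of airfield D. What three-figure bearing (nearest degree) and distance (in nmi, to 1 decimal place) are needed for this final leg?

Leg 1 (259°, 52.0 nmi): east 52.0 sin 259° = -51.04, north 52.0 cos 259° = -9.92
Current position: (-51.04, -9.92). Target: (-17.2, 64.1). Remaining: Δeast = 33.84, Δnorth = 74.02.
Bearing = atan2(33.84, 74.02) mod 360° = 24.57°; distance = √((33.84)² + (74.02)²) = 81.392 nmi.

025°, 81.4 nmi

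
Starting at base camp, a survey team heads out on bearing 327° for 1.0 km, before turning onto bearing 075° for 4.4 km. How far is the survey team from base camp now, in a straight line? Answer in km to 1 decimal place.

Leg 1 (327°, 1.0 km): east 1.0 sin 327° = -0.54, north 1.0 cos 327° = 0.84
Leg 2 (075°, 4.4 km): east 4.4 sin 75° = 4.25, north 4.4 cos 75° = 1.14
Net: 3.71 east, 1.98 north. Distance = √((3.71)² + (1.98)²) = 4.200 km.

4.2 km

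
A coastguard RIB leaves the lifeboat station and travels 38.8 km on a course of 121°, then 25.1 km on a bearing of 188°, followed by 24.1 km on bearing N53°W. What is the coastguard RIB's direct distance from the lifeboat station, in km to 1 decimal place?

Leg 1 (121°, 38.8 km): east 38.8 sin 121° = 33.26, north 38.8 cos 121° = -19.98
Leg 2 (188°, 25.1 km): east 25.1 sin 188° = -3.49, north 25.1 cos 188° = -24.86
Leg 3 (N53°W, 24.1 km): east 24.1 sin 307° = -19.25, north 24.1 cos 307° = 14.50
Net: 10.52 east, -30.34 north. Distance = √((10.52)² + (-30.34)²) = 32.107 km.

32.1 km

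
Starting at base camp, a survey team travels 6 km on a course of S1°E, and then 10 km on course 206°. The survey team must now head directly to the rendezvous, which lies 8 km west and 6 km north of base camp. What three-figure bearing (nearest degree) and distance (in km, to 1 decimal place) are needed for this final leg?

350°, 21.3 km

Leg 1 (S1°E, 6 km): east 6 sin 179° = 0.10, north 6 cos 179° = -6.00
Leg 2 (206°, 10 km): east 10 sin 206° = -4.38, north 10 cos 206° = -8.99
Current position: (-4.28, -14.99). Target: (-8, 6). Remaining: Δeast = -3.72, Δnorth = 20.99.
Bearing = atan2(-3.72, 20.99) mod 360° = 349.95°; distance = √((-3.72)² + (20.99)²) = 21.314 km.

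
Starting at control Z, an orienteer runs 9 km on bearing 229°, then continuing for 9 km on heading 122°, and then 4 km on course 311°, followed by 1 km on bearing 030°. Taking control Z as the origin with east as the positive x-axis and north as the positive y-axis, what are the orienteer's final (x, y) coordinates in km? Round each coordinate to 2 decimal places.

Leg 1 (229°, 9 km): east 9 sin 229° = -6.79, north 9 cos 229° = -5.90
Leg 2 (122°, 9 km): east 9 sin 122° = 7.63, north 9 cos 122° = -4.77
Leg 3 (311°, 4 km): east 4 sin 311° = -3.02, north 4 cos 311° = 2.62
Leg 4 (030°, 1 km): east 1 sin 30° = 0.50, north 1 cos 30° = 0.87
Summing: -1.68 km east, -7.18 km north → (-1.68, -7.18).

(-1.68, -7.18)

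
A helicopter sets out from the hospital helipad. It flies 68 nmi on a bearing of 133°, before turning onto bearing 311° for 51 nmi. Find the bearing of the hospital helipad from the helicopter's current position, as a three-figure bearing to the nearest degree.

319°

Leg 1 (133°, 68 nmi): east 68 sin 133° = 49.73, north 68 cos 133° = -46.38
Leg 2 (311°, 51 nmi): east 51 sin 311° = -38.49, north 51 cos 311° = 33.46
Net displacement: 11.24 east, -12.92 north. Direction back to start is (-11.24, 12.92): bearing = atan2(-11.24, 12.92) mod 360° = 318.97° ≈ 319°.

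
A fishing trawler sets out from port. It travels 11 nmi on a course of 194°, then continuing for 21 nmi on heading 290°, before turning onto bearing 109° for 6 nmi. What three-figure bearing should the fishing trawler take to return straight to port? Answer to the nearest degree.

072°

Leg 1 (194°, 11 nmi): east 11 sin 194° = -2.66, north 11 cos 194° = -10.67
Leg 2 (290°, 21 nmi): east 21 sin 290° = -19.73, north 21 cos 290° = 7.18
Leg 3 (109°, 6 nmi): east 6 sin 109° = 5.67, north 6 cos 109° = -1.95
Net displacement: -16.72 east, -5.44 north. Direction back to start is (16.72, 5.44): bearing = atan2(16.72, 5.44) mod 360° = 71.97° ≈ 072°.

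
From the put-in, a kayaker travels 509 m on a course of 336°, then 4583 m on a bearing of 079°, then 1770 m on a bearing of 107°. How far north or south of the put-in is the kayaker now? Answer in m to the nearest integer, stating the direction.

Leg 1 (336°, 509 m): east 509 sin 336° = -207.03, north 509 cos 336° = 464.99
Leg 2 (079°, 4583 m): east 4583 sin 79° = 4498.80, north 4583 cos 79° = 874.48
Leg 3 (107°, 1770 m): east 1770 sin 107° = 1692.66, north 1770 cos 107° = -517.50
Net north component: 821.97 m.

822 m north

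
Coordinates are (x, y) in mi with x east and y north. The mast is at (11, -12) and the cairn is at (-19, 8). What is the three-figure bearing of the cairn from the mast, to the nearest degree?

Δeast = -19 − 11 = -30.00; Δnorth = 8 − -12 = 20.00.
Bearing = atan2(Δeast, Δnorth) mod 360° = 303.69° ≈ 304°.

304°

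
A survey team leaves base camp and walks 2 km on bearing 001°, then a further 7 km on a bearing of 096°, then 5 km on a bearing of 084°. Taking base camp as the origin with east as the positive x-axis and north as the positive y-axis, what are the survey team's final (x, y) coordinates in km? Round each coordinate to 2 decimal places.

(11.97, 1.79)

Leg 1 (001°, 2 km): east 2 sin 1° = 0.03, north 2 cos 1° = 2.00
Leg 2 (096°, 7 km): east 7 sin 96° = 6.96, north 7 cos 96° = -0.73
Leg 3 (084°, 5 km): east 5 sin 84° = 4.97, north 5 cos 84° = 0.52
Summing: 11.97 km east, 1.79 km north → (11.97, 1.79).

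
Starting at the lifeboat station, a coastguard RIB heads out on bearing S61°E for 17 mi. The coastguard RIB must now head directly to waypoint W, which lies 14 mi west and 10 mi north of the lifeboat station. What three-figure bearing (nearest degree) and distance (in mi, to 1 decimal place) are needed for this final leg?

Leg 1 (S61°E, 17 mi): east 17 sin 119° = 14.87, north 17 cos 119° = -8.24
Current position: (14.87, -8.24). Target: (-14, 10). Remaining: Δeast = -28.87, Δnorth = 18.24.
Bearing = atan2(-28.87, 18.24) mod 360° = 302.29°; distance = √((-28.87)² + (18.24)²) = 34.149 mi.

302°, 34.1 mi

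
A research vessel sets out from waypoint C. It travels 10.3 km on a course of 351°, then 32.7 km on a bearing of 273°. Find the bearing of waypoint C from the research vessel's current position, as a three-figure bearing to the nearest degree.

Leg 1 (351°, 10.3 km): east 10.3 sin 351° = -1.61, north 10.3 cos 351° = 10.17
Leg 2 (273°, 32.7 km): east 32.7 sin 273° = -32.66, north 32.7 cos 273° = 1.71
Net displacement: -34.27 east, 11.88 north. Direction back to start is (34.27, -11.88): bearing = atan2(34.27, -11.88) mod 360° = 109.13° ≈ 109°.

109°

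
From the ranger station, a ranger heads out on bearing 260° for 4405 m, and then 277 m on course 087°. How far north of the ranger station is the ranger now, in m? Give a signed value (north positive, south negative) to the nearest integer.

-750 m

Leg 1 (260°, 4405 m): east 4405 sin 260° = -4338.08, north 4405 cos 260° = -764.92
Leg 2 (087°, 277 m): east 277 sin 87° = 276.62, north 277 cos 87° = 14.50
Net north component: -750.42 m.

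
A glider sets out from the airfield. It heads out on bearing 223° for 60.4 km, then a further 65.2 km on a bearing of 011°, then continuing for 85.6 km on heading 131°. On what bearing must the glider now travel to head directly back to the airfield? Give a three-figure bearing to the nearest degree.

315°

Leg 1 (223°, 60.4 km): east 60.4 sin 223° = -41.19, north 60.4 cos 223° = -44.17
Leg 2 (011°, 65.2 km): east 65.2 sin 11° = 12.44, north 65.2 cos 11° = 64.00
Leg 3 (131°, 85.6 km): east 85.6 sin 131° = 64.60, north 85.6 cos 131° = -56.16
Net displacement: 35.85 east, -36.33 north. Direction back to start is (-35.85, 36.33): bearing = atan2(-35.85, 36.33) mod 360° = 315.38° ≈ 315°.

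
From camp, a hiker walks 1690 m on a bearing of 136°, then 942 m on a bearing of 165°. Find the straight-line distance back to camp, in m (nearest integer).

Leg 1 (136°, 1690 m): east 1690 sin 136° = 1173.97, north 1690 cos 136° = -1215.68
Leg 2 (165°, 942 m): east 942 sin 165° = 243.81, north 942 cos 165° = -909.90
Net: 1417.78 east, -2125.59 north. Distance = √((1417.78)² + (-2125.59)²) = 2555.038 m.

2555 m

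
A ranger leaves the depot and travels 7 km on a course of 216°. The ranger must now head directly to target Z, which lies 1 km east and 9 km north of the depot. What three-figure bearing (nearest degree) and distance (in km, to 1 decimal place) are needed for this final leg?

019°, 15.5 km

Leg 1 (216°, 7 km): east 7 sin 216° = -4.11, north 7 cos 216° = -5.66
Current position: (-4.11, -5.66). Target: (1, 9). Remaining: Δeast = 5.11, Δnorth = 14.66.
Bearing = atan2(5.11, 14.66) mod 360° = 19.23°; distance = √((5.11)² + (14.66)²) = 15.529 km.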